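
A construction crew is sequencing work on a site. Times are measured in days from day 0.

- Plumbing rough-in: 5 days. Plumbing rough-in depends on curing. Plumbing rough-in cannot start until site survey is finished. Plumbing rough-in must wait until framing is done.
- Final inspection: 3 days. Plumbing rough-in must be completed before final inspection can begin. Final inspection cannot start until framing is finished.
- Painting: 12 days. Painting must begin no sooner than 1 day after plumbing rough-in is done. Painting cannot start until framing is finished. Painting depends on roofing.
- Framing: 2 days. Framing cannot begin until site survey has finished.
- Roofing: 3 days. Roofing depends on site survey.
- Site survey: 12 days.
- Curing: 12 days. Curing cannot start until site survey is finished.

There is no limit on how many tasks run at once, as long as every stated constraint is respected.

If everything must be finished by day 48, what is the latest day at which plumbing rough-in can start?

Painting has no dependents, so it just needs to finish by day 48. Starting by 48 − 12 = day 36 achieves that.
Final inspection must finish by day 48; it takes 3 days, so it must start by 48 − 3 = day 45.
For plumbing rough-in: painting (must start by day 36, minus 1-day gap → day 35); final inspection (must start by day 45). The most restrictive is day 35; with a 5-day duration, plumbing rough-in must start by day 30.

30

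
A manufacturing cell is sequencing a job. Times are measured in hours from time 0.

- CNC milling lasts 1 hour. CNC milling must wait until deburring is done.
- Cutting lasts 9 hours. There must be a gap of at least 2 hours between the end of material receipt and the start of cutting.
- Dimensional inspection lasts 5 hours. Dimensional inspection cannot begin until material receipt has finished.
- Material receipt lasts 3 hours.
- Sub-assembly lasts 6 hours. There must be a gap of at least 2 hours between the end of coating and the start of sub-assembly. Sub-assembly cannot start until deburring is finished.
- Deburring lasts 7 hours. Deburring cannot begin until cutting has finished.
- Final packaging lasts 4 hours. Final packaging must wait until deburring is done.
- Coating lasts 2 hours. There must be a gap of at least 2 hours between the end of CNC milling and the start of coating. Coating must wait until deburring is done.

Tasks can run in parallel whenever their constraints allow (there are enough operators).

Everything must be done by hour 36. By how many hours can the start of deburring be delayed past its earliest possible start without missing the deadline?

Nothing blocks material receipt, so it runs from hour 0 to hour 3.
Cutting waits on material receipt (finishes hour 3, plus 2-hour gap → hour 5), so it starts at hour 5 and finishes at 5 + 9 = hour 14.
Deburring cannot begin until cutting (finishes hour 14). It runs from hour 14 to 14 + 7 = hour 21.

Working backward from the deadline:
Nothing follows sub-assembly; the deadline of hour 36 is its only limit. It must start by 36 − 6 = hour 30.
Since sub-assembly (must start by hour 30, minus 2-hour gap → hour 28) depends on it, coating must finish by hour 28. Backing off its 2-hour duration gives a latest start of hour 26.
CNC milling feeds into coating (must start by hour 26, minus 2-hour gap → hour 24); so CNC milling must finish by hour 24 and therefore start by hour 23.
To finish by hour 36, final packaging (duration 4) must start no later than hour 32.
Deburring has several dependents: CNC milling (must start by hour 23); coating (must start by hour 26); sub-assembly (must start by hour 30); final packaging (must start by hour 32). The earliest of those limits is hour 23, so deburring must start by 23 − 7 = hour 16.
So deburring can start as early as hour 14 and as late as hour 16, giving 16 − 14 = 2 hours of slack.

2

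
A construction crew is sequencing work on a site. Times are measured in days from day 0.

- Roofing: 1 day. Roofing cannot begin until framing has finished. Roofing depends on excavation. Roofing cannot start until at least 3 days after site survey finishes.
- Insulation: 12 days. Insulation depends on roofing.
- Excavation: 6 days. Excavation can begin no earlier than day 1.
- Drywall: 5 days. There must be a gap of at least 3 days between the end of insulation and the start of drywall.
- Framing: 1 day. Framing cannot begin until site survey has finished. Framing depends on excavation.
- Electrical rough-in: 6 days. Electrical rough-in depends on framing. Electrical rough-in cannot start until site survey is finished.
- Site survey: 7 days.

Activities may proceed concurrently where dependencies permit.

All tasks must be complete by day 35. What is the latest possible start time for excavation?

Drywall has no dependents, so it just needs to finish by day 35. Starting by 35 − 5 = day 30 achieves that.
Since drywall (must start by day 30, minus 3-day gap → day 27) depends on it, insulation must finish by day 27. Backing off its 12-day duration gives a latest start of day 15.
Roofing has to be done before insulation (must start by day 15). That means finishing by day 15, i.e. starting by 15 − 1 = day 14.
To finish by day 35, electrical rough-in (duration 6) must start no later than day 29.
Framing has several dependents: roofing (must start by day 14); electrical rough-in (must start by day 29). The earliest of those limits is day 14, so framing must start by 14 − 1 = day 13.
For excavation: framing (must start by day 13); roofing (must start by day 14). The most restrictive is day 13; with a 6-day duration, excavation must start by day 7.

7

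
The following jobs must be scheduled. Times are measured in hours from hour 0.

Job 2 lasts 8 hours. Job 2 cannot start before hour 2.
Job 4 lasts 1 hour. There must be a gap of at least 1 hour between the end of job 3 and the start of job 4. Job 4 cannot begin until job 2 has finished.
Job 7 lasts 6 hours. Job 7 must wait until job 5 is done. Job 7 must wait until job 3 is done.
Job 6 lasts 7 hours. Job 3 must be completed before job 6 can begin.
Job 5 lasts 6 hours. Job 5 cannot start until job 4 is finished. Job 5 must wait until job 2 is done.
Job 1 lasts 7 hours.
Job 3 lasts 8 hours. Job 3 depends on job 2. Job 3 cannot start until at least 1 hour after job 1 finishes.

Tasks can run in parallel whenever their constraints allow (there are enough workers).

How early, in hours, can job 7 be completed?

After its own release at hour 2, job 2 can start at hour 2 and finishes at hour 10.
Job 1 can start immediately at hour 0; it finishes at hour 7.
Job 3 has to wait for job 2 (finishes hour 10); job 1 (finishes hour 7, plus 1-hour gap → hour 8). The latest of these is hour 10, so job 3 runs hour 10 to 10 + 8 = hour 18.
Job 4 cannot start until job 3 (finishes hour 18, plus 1-hour gap → hour 19); job 2 (finishes hour 10). The controlling bound is hour 19, so job 4 finishes at 19 + 1 = hour 20.
Job 5 has to wait for job 4 (finishes hour 20); job 2 (finishes hour 10). The latest of these is hour 20, so job 5 runs hour 20 to 20 + 6 = hour 26.
Job 7 has to wait for job 5 (finishes hour 26); job 3 (finishes hour 18). The latest of these is hour 26, so job 7 runs hour 26 to 26 + 6 = hour 32.

32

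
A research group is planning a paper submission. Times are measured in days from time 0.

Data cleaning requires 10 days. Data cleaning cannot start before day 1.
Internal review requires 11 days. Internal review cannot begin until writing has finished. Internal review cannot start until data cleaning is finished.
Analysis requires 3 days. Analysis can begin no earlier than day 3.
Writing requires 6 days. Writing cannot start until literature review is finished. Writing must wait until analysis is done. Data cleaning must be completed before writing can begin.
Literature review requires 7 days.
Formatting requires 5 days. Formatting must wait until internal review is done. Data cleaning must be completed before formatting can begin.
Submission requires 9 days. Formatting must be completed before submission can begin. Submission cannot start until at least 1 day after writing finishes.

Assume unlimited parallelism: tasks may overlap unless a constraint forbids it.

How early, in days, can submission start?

33

Analysis cannot begin until its own release at day 3. It runs from day 3 to 3 + 3 = day 6.
Data cleaning cannot begin until its own release at day 1. It runs from day 1 to 1 + 10 = day 11.
Literature review has no prerequisites, so it starts at day 0 and finishes at day 7.
Writing cannot start until literature review (finishes day 7); analysis (finishes day 6); data cleaning (finishes day 11). The controlling bound is day 11, so writing finishes at 11 + 6 = day 17.
Internal review needs all of writing (finishes day 17); data cleaning (finishes day 11). That puts its earliest start at day 17; it finishes at 17 + 11 = day 28.
Formatting has to wait for internal review (finishes day 28); data cleaning (finishes day 11). The latest of these is day 28, so formatting runs day 28 to 28 + 5 = day 33.
Submission waits on formatting (finishes day 33); writing (finishes day 17, plus 1-day gap → day 18). The latest of these is day 33, which is the earliest submission can start.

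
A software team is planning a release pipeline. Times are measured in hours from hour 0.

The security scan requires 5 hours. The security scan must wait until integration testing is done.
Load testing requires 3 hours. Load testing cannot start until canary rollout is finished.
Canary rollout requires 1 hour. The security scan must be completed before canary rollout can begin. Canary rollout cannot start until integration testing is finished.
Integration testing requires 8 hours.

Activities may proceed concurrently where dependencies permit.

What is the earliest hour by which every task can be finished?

Integration testing has no prerequisites, so it starts at hour 0 and finishes at hour 8.
The security scan waits on integration testing (finishes hour 8), so it starts at hour 8 and finishes at 8 + 5 = hour 13.
Canary rollout has to wait for the security scan (finishes hour 13); integration testing (finishes hour 8). The latest of these is hour 13, so canary rollout runs hour 13 to 13 + 1 = hour 14.
Load testing cannot begin until canary rollout (finishes hour 14). It runs from hour 14 to 14 + 3 = hour 17.
All tasks are finished once the last one completes. Finish times: Integration testing at 8, The security scan at 13, Canary rollout at 14, Load testing at 17. The latest is hour 17.

17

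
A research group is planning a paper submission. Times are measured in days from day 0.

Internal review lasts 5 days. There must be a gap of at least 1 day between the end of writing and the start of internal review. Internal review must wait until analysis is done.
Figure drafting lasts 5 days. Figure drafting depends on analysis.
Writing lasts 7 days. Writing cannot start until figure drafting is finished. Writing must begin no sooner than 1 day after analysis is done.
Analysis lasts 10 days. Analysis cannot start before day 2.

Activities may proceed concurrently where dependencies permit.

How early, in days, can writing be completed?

24

Analysis cannot begin until its own release at day 2. It runs from day 2 to 2 + 10 = day 12.
Figure drafting cannot begin until analysis (finishes day 12). It runs from day 12 to 12 + 5 = day 17.
Writing cannot start until figure drafting (finishes day 17); analysis (finishes day 12, plus 1-day gap → day 13). The controlling bound is day 17, so writing finishes at 17 + 7 = day 24.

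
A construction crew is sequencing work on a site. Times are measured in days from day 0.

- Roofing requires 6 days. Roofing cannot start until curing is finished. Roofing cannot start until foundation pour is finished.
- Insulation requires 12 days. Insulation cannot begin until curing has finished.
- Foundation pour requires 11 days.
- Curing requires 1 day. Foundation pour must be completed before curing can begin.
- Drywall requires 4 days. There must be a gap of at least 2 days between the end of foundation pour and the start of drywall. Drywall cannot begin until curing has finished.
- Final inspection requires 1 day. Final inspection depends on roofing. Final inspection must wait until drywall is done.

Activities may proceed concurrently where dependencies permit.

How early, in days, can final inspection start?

Foundation pour has no prerequisites, so it starts at day 0 and finishes at day 11.
After foundation pour (finishes day 11), curing can start at day 11 and finishes at day 12.
Drywall needs all of foundation pour (finishes day 11, plus 2-day gap → day 13); curing (finishes day 12). That puts its earliest start at day 13; it finishes at 13 + 4 = day 17.
Roofing needs all of curing (finishes day 12); foundation pour (finishes day 11). That puts its earliest start at day 12; it finishes at 12 + 6 = day 18.
Final inspection waits on roofing (finishes day 18); drywall (finishes day 17). The latest of these is day 18, which is the earliest final inspection can start.

18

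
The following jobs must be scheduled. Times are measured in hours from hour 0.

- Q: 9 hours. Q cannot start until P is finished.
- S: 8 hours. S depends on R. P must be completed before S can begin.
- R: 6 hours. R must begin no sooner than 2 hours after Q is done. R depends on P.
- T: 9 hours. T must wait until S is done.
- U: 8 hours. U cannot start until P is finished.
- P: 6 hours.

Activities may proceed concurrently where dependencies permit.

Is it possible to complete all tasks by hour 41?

P can start immediately at hour 0; it finishes at hour 6.
U cannot begin until P (finishes hour 6). It runs from hour 6 to 6 + 8 = hour 14.
Q cannot begin until P (finishes hour 6). It runs from hour 6 to 6 + 9 = hour 15.
For R: Q (finishes hour 15, plus 2-hour gap → hour 17); P (finishes hour 6). Taking the maximum gives a start of hour 17, and it finishes at 17 + 6 = hour 23.
S has to wait for R (finishes hour 23); P (finishes hour 6). The latest of these is hour 23, so S runs hour 23 to 23 + 8 = hour 31.
T cannot begin until S (finishes hour 31). It runs from hour 31 to 31 + 9 = hour 40.
Every task is finished by hour 40, which is no later than the deadline of 41, so the schedule is feasible.

Yes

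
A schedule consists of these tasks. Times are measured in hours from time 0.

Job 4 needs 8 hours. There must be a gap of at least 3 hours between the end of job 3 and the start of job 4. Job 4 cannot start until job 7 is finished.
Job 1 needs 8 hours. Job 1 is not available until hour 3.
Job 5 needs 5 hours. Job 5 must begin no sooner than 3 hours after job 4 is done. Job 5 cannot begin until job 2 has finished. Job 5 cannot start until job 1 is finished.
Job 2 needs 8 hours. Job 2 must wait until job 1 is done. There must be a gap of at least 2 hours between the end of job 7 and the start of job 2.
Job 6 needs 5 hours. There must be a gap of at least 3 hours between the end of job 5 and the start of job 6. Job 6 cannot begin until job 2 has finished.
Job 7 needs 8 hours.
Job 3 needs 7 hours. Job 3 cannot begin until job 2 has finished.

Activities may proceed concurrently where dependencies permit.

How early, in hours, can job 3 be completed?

26

Job 7 has no prerequisites, so it starts at hour 0 and finishes at hour 8.
After its own release at hour 3, job 1 can start at hour 3 and finishes at hour 11.
Job 2 cannot start until job 1 (finishes hour 11); job 7 (finishes hour 8, plus 2-hour gap → hour 10). The controlling bound is hour 11, so job 2 finishes at 11 + 8 = hour 19.
After job 2 (finishes hour 19), job 3 can start at hour 19 and finishes at hour 26.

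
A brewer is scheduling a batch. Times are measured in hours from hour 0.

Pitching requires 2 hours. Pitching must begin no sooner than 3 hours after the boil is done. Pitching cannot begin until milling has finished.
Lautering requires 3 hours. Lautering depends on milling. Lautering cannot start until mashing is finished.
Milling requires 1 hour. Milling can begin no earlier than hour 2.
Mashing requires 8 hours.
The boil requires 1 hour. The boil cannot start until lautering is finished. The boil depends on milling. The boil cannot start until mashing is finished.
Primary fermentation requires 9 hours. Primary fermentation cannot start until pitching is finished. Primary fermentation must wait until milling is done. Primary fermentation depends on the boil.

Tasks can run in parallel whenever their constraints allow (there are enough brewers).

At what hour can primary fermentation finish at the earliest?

Mashing has no prerequisites, so it starts at hour 0 and finishes at hour 8.
Milling cannot begin until its own release at hour 2. It runs from hour 2 to 2 + 1 = hour 3.
For lautering: milling (finishes hour 3); mashing (finishes hour 8). Taking the maximum gives a start of hour 8, and it finishes at 8 + 3 = hour 11.
The boil has to wait for lautering (finishes hour 11); milling (finishes hour 3); mashing (finishes hour 8). The latest of these is hour 11, so the boil runs hour 11 to 11 + 1 = hour 12.
Pitching needs all of the boil (finishes hour 12, plus 3-hour gap → hour 15); milling (finishes hour 3). That puts its earliest start at hour 15; it finishes at 15 + 2 = hour 17.
Primary fermentation needs all of pitching (finishes hour 17); milling (finishes hour 3); the boil (finishes hour 12). That puts its earliest start at hour 17; it finishes at 17 + 9 = hour 26.

26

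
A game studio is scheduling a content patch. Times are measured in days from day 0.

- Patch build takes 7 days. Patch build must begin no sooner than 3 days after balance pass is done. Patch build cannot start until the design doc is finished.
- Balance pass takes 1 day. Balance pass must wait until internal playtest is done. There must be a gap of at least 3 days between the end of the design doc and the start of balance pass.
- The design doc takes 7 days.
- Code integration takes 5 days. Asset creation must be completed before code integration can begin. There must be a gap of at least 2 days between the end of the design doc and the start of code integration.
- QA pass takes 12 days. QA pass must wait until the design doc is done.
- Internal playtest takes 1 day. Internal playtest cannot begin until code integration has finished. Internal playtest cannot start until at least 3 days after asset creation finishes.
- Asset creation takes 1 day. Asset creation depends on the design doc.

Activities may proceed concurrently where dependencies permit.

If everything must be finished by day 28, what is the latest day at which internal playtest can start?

Patch build must finish by day 28; it takes 7 days, so it must start by 28 − 7 = day 21.
Balance pass must finish before patch build (must start by day 21, minus 3-day gap → day 18). With a 1-day duration, balance pass must start by 18 − 1 = day 17.
Since balance pass (must start by day 17) depends on it, internal playtest must finish by day 17. Backing off its 1-day duration gives a latest start of day 16.

16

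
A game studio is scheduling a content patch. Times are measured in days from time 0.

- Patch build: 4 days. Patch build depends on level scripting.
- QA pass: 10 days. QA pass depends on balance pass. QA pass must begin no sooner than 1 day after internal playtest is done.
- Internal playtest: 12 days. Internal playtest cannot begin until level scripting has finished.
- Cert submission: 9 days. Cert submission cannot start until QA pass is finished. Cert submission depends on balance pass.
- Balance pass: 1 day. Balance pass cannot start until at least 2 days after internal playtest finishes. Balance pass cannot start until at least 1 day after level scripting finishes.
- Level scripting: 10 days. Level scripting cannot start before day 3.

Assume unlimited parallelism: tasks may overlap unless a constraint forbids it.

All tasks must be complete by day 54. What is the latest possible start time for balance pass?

34

Cert submission must finish by day 54; it takes 9 days, so it must start by 54 − 9 = day 45.
QA pass has to be done before cert submission (must start by day 45). That means finishing by day 45, i.e. starting by 45 − 10 = day 35.
Balance pass has several dependents: QA pass (must start by day 35); cert submission (must start by day 45). The earliest of those limits is day 35, so balance pass must start by 35 − 1 = day 34.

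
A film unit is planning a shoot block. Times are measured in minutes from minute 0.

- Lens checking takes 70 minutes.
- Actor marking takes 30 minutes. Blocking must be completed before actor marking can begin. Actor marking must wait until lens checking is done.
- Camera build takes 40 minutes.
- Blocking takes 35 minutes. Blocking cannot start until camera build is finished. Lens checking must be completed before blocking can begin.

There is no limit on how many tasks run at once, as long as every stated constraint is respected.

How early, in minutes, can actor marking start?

105

Nothing blocks lens checking, so it runs from minute 0 to minute 70.
Camera build has no prerequisites, so it starts at minute 0 and finishes at minute 40.
For blocking: camera build (finishes minute 40); lens checking (finishes minute 70). Taking the maximum gives a start of minute 70, and it finishes at 70 + 35 = minute 105.
Actor marking waits on blocking (finishes minute 105); lens checking (finishes minute 70). The latest of these is minute 105, which is the earliest actor marking can start.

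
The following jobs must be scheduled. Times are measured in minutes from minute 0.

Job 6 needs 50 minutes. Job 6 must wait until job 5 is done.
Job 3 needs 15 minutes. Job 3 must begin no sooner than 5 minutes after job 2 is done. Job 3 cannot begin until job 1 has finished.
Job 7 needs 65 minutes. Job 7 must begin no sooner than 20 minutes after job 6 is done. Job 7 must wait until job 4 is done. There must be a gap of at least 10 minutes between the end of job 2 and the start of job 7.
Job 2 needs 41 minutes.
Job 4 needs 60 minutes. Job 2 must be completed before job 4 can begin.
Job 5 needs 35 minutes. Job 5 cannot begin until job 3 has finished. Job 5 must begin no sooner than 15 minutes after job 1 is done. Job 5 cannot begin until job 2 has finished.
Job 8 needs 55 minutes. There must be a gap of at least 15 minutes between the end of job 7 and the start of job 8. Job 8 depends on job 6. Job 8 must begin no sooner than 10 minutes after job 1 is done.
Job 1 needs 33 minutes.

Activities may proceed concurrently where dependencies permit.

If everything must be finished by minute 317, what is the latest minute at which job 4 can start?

122

Nothing follows job 8; the deadline of minute 317 is its only limit. It must start by 317 − 55 = minute 262.
Job 7 must finish before job 8 (must start by minute 262, minus 15-minute gap → minute 247). With a 65-minute duration, job 7 must start by 247 − 65 = minute 182.
Since job 7 (must start by minute 182) depends on it, job 4 must finish by minute 182. Backing off its 60-minute duration gives a latest start of minute 122.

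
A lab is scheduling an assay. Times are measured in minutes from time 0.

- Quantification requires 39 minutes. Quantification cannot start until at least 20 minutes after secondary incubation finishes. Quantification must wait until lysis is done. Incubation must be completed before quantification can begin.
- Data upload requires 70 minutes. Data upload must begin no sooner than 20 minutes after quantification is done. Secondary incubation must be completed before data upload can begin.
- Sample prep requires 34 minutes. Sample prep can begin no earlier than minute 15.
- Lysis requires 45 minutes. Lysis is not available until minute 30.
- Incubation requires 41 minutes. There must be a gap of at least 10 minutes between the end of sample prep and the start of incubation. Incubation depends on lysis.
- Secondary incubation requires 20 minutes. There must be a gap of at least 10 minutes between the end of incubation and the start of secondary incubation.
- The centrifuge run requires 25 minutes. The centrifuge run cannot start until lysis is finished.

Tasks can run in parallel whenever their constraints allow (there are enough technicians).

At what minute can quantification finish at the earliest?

Lysis cannot begin until its own release at minute 30. It runs from minute 30 to 30 + 45 = minute 75.
Sample prep cannot begin until its own release at minute 15. It runs from minute 15 to 15 + 34 = minute 49.
Incubation needs all of sample prep (finishes minute 49, plus 10-minute gap → minute 59); lysis (finishes minute 75). That puts its earliest start at minute 75; it finishes at 75 + 41 = minute 116.
Secondary incubation waits on incubation (finishes minute 116, plus 10-minute gap → minute 126), so it starts at minute 126 and finishes at 126 + 20 = minute 146.
Quantification cannot start until secondary incubation (finishes minute 146, plus 20-minute gap → minute 166); lysis (finishes minute 75); incubation (finishes minute 116). The controlling bound is minute 166, so quantification finishes at 166 + 39 = minute 205.

205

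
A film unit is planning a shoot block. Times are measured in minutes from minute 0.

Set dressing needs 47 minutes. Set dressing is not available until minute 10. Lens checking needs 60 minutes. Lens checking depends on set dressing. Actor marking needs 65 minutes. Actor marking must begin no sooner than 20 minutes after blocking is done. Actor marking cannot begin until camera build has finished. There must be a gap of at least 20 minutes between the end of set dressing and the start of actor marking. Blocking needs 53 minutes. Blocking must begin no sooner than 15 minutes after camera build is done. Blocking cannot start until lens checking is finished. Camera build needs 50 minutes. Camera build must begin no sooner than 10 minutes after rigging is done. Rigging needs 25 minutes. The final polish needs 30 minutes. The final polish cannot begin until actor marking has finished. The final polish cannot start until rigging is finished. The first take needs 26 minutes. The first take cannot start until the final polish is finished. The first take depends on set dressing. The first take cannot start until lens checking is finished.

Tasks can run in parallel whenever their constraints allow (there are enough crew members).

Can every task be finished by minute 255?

After its own release at minute 10, set dressing can start at minute 10 and finishes at minute 57.
Lens checking waits on set dressing (finishes minute 57), so it starts at minute 57 and finishes at 57 + 60 = minute 117.
Rigging can start immediately at minute 0; it finishes at minute 25.
Camera build waits on rigging (finishes minute 25, plus 10-minute gap → minute 35), so it starts at minute 35 and finishes at 35 + 50 = minute 85.
Blocking cannot start until camera build (finishes minute 85, plus 15-minute gap → minute 100); lens checking (finishes minute 117). The controlling bound is minute 117, so blocking finishes at 117 + 53 = minute 170.
Actor marking needs all of blocking (finishes minute 170, plus 20-minute gap → minute 190); camera build (finishes minute 85); set dressing (finishes minute 57, plus 20-minute gap → minute 77). That puts its earliest start at minute 190; it finishes at 190 + 65 = minute 255.
For the final polish: actor marking (finishes minute 255); rigging (finishes minute 25). Taking the maximum gives a start of minute 255, and it finishes at 255 + 30 = minute 285.
The first take has to wait for the final polish (finishes minute 285); set dressing (finishes minute 57); lens checking (finishes minute 117). The latest of these is minute 285, so the first take runs minute 285 to 285 + 26 = minute 311.
The earliest everything can be done is minute 311, which is after the deadline of 255, so it is not possible.

No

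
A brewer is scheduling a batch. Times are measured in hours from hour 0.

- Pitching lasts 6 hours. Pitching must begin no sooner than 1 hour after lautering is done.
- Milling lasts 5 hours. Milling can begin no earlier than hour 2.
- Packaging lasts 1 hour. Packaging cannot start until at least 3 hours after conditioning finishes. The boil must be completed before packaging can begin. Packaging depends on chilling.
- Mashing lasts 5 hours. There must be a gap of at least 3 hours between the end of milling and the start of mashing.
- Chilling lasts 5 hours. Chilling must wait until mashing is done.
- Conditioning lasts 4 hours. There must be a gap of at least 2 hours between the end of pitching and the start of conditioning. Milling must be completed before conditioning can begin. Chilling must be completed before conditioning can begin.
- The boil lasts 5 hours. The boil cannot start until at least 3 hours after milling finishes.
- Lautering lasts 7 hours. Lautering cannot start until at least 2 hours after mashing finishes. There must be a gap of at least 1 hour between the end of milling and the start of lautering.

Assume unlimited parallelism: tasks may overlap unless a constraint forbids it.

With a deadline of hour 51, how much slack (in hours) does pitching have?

10

Milling waits on its own release at hour 2, so it starts at hour 2 and finishes at 2 + 5 = hour 7.
Mashing cannot begin until milling (finishes hour 7, plus 3-hour gap → hour 10). It runs from hour 10 to 10 + 5 = hour 15.
Lautering needs all of mashing (finishes hour 15, plus 2-hour gap → hour 17); milling (finishes hour 7, plus 1-hour gap → hour 8). That puts its earliest start at hour 17; it finishes at 17 + 7 = hour 24.
After lautering (finishes hour 24, plus 1-hour gap → hour 25), pitching can start at hour 25 and finishes at hour 31.

Working backward from the deadline:
Nothing follows packaging; the deadline of hour 51 is its only limit. It must start by 51 − 1 = hour 50.
Conditioning has to be done before packaging (must start by hour 50, minus 3-hour gap → hour 47). That means finishing by hour 47, i.e. starting by 47 − 4 = hour 43.
Pitching feeds into conditioning (must start by hour 43, minus 2-hour gap → hour 41); so pitching must finish by hour 41 and therefore start by hour 35.
So pitching can start as early as hour 25 and as late as hour 35, giving 35 − 25 = 10 hours of slack.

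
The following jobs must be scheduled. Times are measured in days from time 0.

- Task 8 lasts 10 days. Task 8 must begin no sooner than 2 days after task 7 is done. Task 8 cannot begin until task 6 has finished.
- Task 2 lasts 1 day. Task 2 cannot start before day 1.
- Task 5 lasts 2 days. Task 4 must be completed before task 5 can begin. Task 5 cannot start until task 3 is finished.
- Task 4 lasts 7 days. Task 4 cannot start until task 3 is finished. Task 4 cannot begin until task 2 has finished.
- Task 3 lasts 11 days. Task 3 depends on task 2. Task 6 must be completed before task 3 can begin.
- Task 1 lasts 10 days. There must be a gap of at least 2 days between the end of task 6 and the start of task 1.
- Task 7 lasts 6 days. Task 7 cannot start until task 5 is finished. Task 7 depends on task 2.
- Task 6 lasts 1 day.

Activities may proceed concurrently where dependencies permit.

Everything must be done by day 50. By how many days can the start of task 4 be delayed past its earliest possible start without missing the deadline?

10

Task 6 has no prerequisites, so it starts at day 0 and finishes at day 1.
After its own release at day 1, task 2 can start at day 1 and finishes at day 2.
Task 3 cannot start until task 2 (finishes day 2); task 6 (finishes day 1). The controlling bound is day 2, so task 3 finishes at 2 + 11 = day 13.
Task 4 cannot start until task 3 (finishes day 13); task 2 (finishes day 2). The controlling bound is day 13, so task 4 finishes at 13 + 7 = day 20.

Working backward from the deadline:
Task 8 has no dependents, so it just needs to finish by day 50. Starting by 50 − 10 = day 40 achieves that.
Since task 8 (must start by day 40, minus 2-day gap → day 38) depends on it, task 7 must finish by day 38. Backing off its 6-day duration gives a latest start of day 32.
Task 5 has to be done before task 7 (must start by day 32). That means finishing by day 32, i.e. starting by 32 − 2 = day 30.
Since task 5 (must start by day 30) depends on it, task 4 must finish by day 30. Backing off its 7-day duration gives a latest start of day 23.
So task 4 can start as early as day 13 and as late as day 23, giving 23 − 13 = 10 days of slack.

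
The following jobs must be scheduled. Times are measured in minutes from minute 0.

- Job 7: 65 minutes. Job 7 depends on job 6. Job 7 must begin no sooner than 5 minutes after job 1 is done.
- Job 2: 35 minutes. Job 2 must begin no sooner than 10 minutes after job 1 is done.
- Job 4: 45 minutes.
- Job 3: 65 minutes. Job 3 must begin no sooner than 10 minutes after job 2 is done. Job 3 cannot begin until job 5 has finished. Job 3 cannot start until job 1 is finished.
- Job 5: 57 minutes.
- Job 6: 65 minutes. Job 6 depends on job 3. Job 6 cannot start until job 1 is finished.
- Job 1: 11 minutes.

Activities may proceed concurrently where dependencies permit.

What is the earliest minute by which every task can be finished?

261

Nothing blocks job 5, so it runs from minute 0 to minute 57.
Job 4 has no prerequisites, so it starts at minute 0 and finishes at minute 45.
Job 1 can start immediately at minute 0; it finishes at minute 11.
After job 1 (finishes minute 11, plus 10-minute gap → minute 21), job 2 can start at minute 21 and finishes at minute 56.
Job 3 has to wait for job 2 (finishes minute 56, plus 10-minute gap → minute 66); job 5 (finishes minute 57); job 1 (finishes minute 11). The latest of these is minute 66, so job 3 runs minute 66 to 66 + 65 = minute 131.
Job 6 cannot start until job 3 (finishes minute 131); job 1 (finishes minute 11). The controlling bound is minute 131, so job 6 finishes at 131 + 65 = minute 196.
For job 7: job 6 (finishes minute 196); job 1 (finishes minute 11, plus 5-minute gap → minute 16). Taking the maximum gives a start of minute 196, and it finishes at 196 + 65 = minute 261.
All tasks are finished once the last one completes. Finish times: Job 1 at 11, Job 2 at 56, Job 3 at 131, Job 4 at 45, Job 5 at 57, Job 6 at 196, Job 7 at 261. The latest is minute 261.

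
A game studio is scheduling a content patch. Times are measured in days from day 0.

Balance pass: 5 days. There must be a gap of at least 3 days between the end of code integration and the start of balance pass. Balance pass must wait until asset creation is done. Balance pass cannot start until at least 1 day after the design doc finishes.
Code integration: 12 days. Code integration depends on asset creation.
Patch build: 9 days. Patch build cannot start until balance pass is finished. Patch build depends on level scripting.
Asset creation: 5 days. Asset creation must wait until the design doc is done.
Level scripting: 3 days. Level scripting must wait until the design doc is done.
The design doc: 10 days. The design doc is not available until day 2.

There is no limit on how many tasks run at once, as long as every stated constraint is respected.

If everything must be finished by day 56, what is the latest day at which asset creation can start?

Nothing follows patch build; the deadline of day 56 is its only limit. It must start by 56 − 9 = day 47.
Since patch build (must start by day 47) depends on it, balance pass must finish by day 47. Backing off its 5-day duration gives a latest start of day 42.
Code integration has to be done before balance pass (must start by day 42, minus 3-day gap → day 39). That means finishing by day 39, i.e. starting by 39 − 12 = day 27.
Asset creation has several dependents: code integration (must start by day 27); balance pass (must start by day 42). The earliest of those limits is day 27, so asset creation must start by 27 − 5 = day 22.

22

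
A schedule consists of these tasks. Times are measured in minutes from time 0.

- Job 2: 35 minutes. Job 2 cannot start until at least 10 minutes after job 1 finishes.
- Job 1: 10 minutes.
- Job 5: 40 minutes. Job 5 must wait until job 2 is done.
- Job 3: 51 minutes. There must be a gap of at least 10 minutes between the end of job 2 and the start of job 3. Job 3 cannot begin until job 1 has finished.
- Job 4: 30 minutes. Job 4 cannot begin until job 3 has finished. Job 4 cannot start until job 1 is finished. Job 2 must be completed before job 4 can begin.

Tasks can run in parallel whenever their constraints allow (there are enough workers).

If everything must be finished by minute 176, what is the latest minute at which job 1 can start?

Job 4 has no dependents, so it just needs to finish by minute 176. Starting by 176 − 30 = minute 146 achieves that.
Job 3 must finish before job 4 (must start by minute 146). With a 51-minute duration, job 3 must start by 146 − 51 = minute 95.
To finish by minute 176, job 5 (duration 40) must start no later than minute 136.
Job 2 feeds job 3 (must start by minute 95, minus 10-minute gap → minute 85); job 4 (must start by minute 146); job 5 (must start by minute 136). Taking the minimum, job 2 must finish by minute 85 and start by 85 − 35 = minute 50.
Job 1 has several dependents: job 2 (must start by minute 50, minus 10-minute gap → minute 40); job 3 (must start by minute 95); job 4 (must start by minute 146). The earliest of those limits is minute 40, so job 1 must start by 40 − 10 = minute 30.

30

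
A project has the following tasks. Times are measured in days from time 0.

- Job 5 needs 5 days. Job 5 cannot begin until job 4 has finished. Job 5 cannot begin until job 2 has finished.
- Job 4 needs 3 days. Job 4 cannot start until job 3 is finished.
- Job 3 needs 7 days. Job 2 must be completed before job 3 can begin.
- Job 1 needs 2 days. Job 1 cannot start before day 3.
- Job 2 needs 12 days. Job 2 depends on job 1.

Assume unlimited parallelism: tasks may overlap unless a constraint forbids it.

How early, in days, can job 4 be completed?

27

After its own release at day 3, job 1 can start at day 3 and finishes at day 5.
Job 2 waits on job 1 (finishes day 5), so it starts at day 5 and finishes at 5 + 12 = day 17.
Job 3 waits on job 2 (finishes day 17), so it starts at day 17 and finishes at 17 + 7 = day 24.
Job 4 waits on job 3 (finishes day 24), so it starts at day 24 and finishes at 24 + 3 = day 27.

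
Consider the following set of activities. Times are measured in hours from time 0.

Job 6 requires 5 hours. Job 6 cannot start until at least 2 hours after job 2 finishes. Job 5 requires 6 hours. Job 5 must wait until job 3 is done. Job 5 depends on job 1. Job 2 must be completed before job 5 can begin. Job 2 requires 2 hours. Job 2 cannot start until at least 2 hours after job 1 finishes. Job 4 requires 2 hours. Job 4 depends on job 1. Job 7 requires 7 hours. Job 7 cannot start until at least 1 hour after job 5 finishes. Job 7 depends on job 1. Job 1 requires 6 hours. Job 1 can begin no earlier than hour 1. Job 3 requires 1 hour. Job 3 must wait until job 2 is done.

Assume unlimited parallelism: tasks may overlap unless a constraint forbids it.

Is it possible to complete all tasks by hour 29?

Job 1 waits on its own release at hour 1, so it starts at hour 1 and finishes at 1 + 6 = hour 7.
Job 4 waits on job 1 (finishes hour 7), so it starts at hour 7 and finishes at 7 + 2 = hour 9.
Job 2 cannot begin until job 1 (finishes hour 7, plus 2-hour gap → hour 9). It runs from hour 9 to 9 + 2 = hour 11.
Job 6 waits on job 2 (finishes hour 11, plus 2-hour gap → hour 13), so it starts at hour 13 and finishes at 13 + 5 = hour 18.
Job 3 cannot begin until job 2 (finishes hour 11). It runs from hour 11 to 11 + 1 = hour 12.
Job 5 needs all of job 3 (finishes hour 12); job 1 (finishes hour 7); job 2 (finishes hour 11). That puts its earliest start at hour 12; it finishes at 12 + 6 = hour 18.
Job 7 cannot start until job 5 (finishes hour 18, plus 1-hour gap → hour 19); job 1 (finishes hour 7). The controlling bound is hour 19, so job 7 finishes at 19 + 7 = hour 26.
Every task is finished by hour 26, which is no later than the deadline of 29, so the schedule is feasible.

Yes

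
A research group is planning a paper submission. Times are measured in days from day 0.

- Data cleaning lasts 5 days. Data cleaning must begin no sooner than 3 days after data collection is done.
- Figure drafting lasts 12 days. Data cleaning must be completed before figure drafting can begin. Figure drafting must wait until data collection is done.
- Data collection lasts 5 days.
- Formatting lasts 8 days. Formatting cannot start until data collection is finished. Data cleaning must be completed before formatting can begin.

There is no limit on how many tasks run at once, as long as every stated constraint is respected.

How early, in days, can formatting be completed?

21

Nothing blocks data collection, so it runs from day 0 to day 5.
After data collection (finishes day 5, plus 3-day gap → day 8), data cleaning can start at day 8 and finishes at day 13.
Formatting needs all of data collection (finishes day 5); data cleaning (finishes day 13). That puts its earliest start at day 13; it finishes at 13 + 8 = day 21.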